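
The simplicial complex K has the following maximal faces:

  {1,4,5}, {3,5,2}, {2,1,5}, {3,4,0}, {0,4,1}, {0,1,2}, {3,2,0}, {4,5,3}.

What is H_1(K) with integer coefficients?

H_1 = 0.

Fix the vertex order 0 < 1 < 2 < 3 < 4 < 5 and write every simplex with vertices in increasing order. Then dim K = 2 and the simplices of K are:

  0-simplices (6): [0], [1], [2], [3], [4], [5]
  1-simplices (12): [0,1], [0,2], [0,3], [0,4], [1,2], [1,4], [1,5], [2,3], [2,5], [3,4], [3,5], [4,5]
  2-simplices (8): [0,1,2], [0,1,4], [0,2,3], [0,3,4], [1,2,5], [1,4,5], [2,3,5], [3,4,5]

giving chain groups C_0 ≅ Z^6, C_1 ≅ Z^12, C_2 ≅ Z^8.

Boundary ∂_1: C_1 → C_0 is given by ∂[p,q] = [q] − [p].
This gives a 6×12 integer matrix of rank 5; reducing to Smith normal form yields diagonal entries (1,1,1,1,1).

∂_2: C_2 → C_1 sends each 2-simplex [p,q,r] to [q,r] − [p,r] + [p,q]. For instance
  ∂[0,2,3] = [2,3] − [0,3] + [0,2],
  ∂[1,4,5] = [4,5] − [1,5] + [1,4].
As a 12×8 matrix over Z this has rank 7, with invariant factors (1,1,1,1,1,1,1).

Computing H_k = (kernel of ∂_k) / (image of ∂_{k+1}):

  H_1: rank ker ∂_1 − rank ∂_2 = (12 − 5) − 7 = 0, and the invariant factors of ∂_2 are all 1, so H_1 ≅ 0.

(K is a triangulation of the 2-sphere S^2.)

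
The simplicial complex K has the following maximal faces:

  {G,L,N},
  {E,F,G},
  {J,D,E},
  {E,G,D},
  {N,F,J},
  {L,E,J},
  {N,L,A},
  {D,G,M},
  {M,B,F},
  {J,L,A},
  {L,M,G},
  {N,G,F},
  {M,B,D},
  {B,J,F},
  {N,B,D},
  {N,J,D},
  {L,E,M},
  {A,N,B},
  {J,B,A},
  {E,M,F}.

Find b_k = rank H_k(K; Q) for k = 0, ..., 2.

b_0 = 1, b_1 = 1, b_2 = 0.

Fix the vertex order A < B < D < E < F < G < J < L < M < N and write every simplex with vertices in increasing order. Then dim K = 2 and the simplices of K are:

  0-simplices (10): A, B, D, E, F, G, J, L, M, N
  1-simplices (30): AB, AJ, AL, AN, BD, BF, BJ, BM, BN, DE, DG, DJ, DM, DN, EF, EG, EJ, EL, EM, FG, FJ, FM, FN, GL, GM, GN, JL, JN, LM, LN
  2-simplices (20): ABJ, ABN, AJL, ALN, BDM, BDN, BFJ, BFM, DEG, DEJ, DGM, DJN, EFG, EFM, EJL, ELM, FGN, FJN, GLM, GLN

so the chain groups are C_0 ≅ Z^10, C_1 ≅ Z^30, C_2 ≅ Z^20.

The boundary map ∂_1: C_1 → C_0 sends each edge [p,q] (with p < q) to q − p. For instance
  ∂FM = M − F.
As a 10×30 matrix over Z this has rank 9, with invariant factors (1,1,1,1,1,1,1,1,1).

∂_2: C_2 → C_1 acts by ∂[p,q,r] = [q,r] − [p,r] + [p,q]. For instance
  ∂DJN = JN − DN + DJ,
  ∂BFM = FM − BM + BF.
This gives a 30×20 integer matrix of rank 20; reducing to Smith normal form yields diagonal entries (1,1,1,1,1,1,1,1,1,1,1,1,1,1,1,1,1,1,1,2).

Now H_k = ker ∂_k / im ∂_{k+1}, so:

  H_0: rank C_0 − rank ∂_1 = 10 − 9 = 1, and the invariant factors of ∂_1 are all 1, so H_0 ≅ Z.
  H_1: rank ker ∂_1 − rank ∂_2 = (30 − 9) − 20 = 1, and ∂_2 has invariant factor 2 > 1, so H_1 ≅ Z ⊕ Z/2.
  H_2: rank ker ∂_2 − rank ∂_3 = (20 − 20) − 0 = 0, and there is no ∂_3, so H_2 ≅ 0.

As a check, the Euler characteristic is 10 − 30 + 20 = 0, which agrees with 1 − 1 + 0 = 0.

Hence the Betti numbers are b_0 = 1, b_1 = 1, b_2 = 0.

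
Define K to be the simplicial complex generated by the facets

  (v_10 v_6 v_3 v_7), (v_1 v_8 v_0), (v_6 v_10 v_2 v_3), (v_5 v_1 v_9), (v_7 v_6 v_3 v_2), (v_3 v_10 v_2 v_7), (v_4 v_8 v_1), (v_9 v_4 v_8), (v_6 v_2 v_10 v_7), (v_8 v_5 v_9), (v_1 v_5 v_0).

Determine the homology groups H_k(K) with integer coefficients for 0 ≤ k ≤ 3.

We work with the vertex ordering v_0 < v_1 < v_2 < v_3 < v_4 < v_5 < v_6 < v_7 < v_8 < v_9 < v_10. The simplices of K, each written with vertices in increasing order, are:

  0-simplices (11): [v_0], [v_1], [v_2], [v_3], [v_4], [v_5], [v_6], [v_7], [v_8], [v_9], [v_10]
  1-simplices (22): (22 of them)
  2-simplices (16): (16 of them)
  3-simplices (5): [v_2,v_3,v_6,v_7], [v_2,v_3,v_6,v_10], [v_2,v_3,v_7,v_10], [v_2,v_6,v_7,v_10], [v_3,v_6,v_7,v_10]

so the chain groups are C_0 ≅ Z^11, C_1 ≅ Z^22, C_2 ≅ Z^16, C_3 ≅ Z^5.

∂_1: C_1 → C_0 is given by ∂[p,q] = [q] − [p].
The 11×22 boundary matrix has rank 9 and Smith normal form diag(1,1,1,1,1,1,1,1,1).

The boundary map ∂_2: C_2 → C_1 acts by ∂[p,q,r] = [q,r] − [p,r] + [p,q]. For instance
  ∂[v_4,v_8,v_9] = [v_8,v_9] − [v_4,v_9] + [v_4,v_8],
  ∂[v_3,v_7,v_10] = [v_7,v_10] − [v_3,v_10] + [v_3,v_7].
As a 22×16 matrix over Z this has rank 12, with invariant factors (1,1,1,1,1,1,1,1,1,1,1,1).

Boundary ∂_3: C_3 → C_2 sends each 3-simplex σ to the alternating sum Σ_i (−1)^i (σ with its i-th vertex removed). For instance
  ∂[v_3,v_6,v_7,v_10] = [v_6,v_7,v_10] − [v_3,v_7,v_10] + [v_3,v_6,v_10] − [v_3,v_6,v_7],
  ∂[v_2,v_6,v_7,v_10] = [v_6,v_7,v_10] − [v_2,v_7,v_10] + [v_2,v_6,v_10] − [v_2,v_6,v_7].
As a 16×5 matrix over Z this has rank 4, with invariant factors (1,1,1,1).

Now H_k = ker ∂_k / im ∂_{k+1}, so:

  H_0: rank C_0 − rank ∂_1 = 11 − 9 = 2, and the invariant factors of ∂_1 are all 1, so H_0 ≅ Z^2.
  H_1: rank ker ∂_1 − rank ∂_2 = (22 − 9) − 12 = 1, and the invariant factors of ∂_2 are all 1, so H_1 ≅ Z.
  H_2: rank ker ∂_2 − rank ∂_3 = (16 − 12) − 4 = 0, and the invariant factors of ∂_3 are all 1, so H_2 ≅ 0.
  H_3: rank ker ∂_3 − rank ∂_4 = (5 − 4) − 0 = 1, and there is no ∂_4, so H_3 ≅ Z.

As a check, the Euler characteristic is 11 − 22 + 16 − 5 = 0, which agrees with 2 − 1 + 0 − 1 = 0.
(K is a triangulation of the disjoint union of the 3-sphere S^3 and the cylinder S^1 x I.)

H_0 ≅ Z^2,  H_1 ≅ Z,  H_2 = 0,  H_3 ≅ Z.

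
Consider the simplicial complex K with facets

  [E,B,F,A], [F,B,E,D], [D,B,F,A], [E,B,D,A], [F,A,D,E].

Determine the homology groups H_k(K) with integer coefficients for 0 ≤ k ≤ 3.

We work with the vertex ordering A < B < D < E < F. The simplices of K, each written with vertices in increasing order, are:

  0-simplices (5): A, B, D, E, F
  1-simplices (10): AB, AD, AE, AF, BD, BE, BF, DE, DF, EF
  2-simplices (10): ABD, ABE, ABF, ADE, ADF, AEF, BDE, BDF, BEF, DEF
  3-simplices (5): ABDE, ABDF, ABEF, ADEF, BDEF

giving chain groups C_0 ≅ Z^5, C_1 ≅ Z^10, C_2 ≅ Z^10, C_3 ≅ Z^5.

Boundary ∂_1: C_1 → C_0 is given by ∂[p,q] = [q] − [p]. For instance
  ∂BE = E − B.
As a 5×10 matrix over Z this has rank 4, with invariant factors (1,1,1,1).

Boundary ∂_2: C_2 → C_1 maps a triangle to the signed sum of its edges. For instance
  ∂AEF = EF − AF + AE,
  ∂DEF = EF − DF + DE.
The resulting 10×10 matrix has rank 6, and its Smith normal form has invariant factors (1,1,1,1,1,1).

∂_3: C_3 → C_2 sends each 3-simplex σ to the alternating sum Σ_i (−1)^i (σ with its i-th vertex removed). For instance
  ∂ABEF = BEF − AEF + ABF − ABE,
  ∂BDEF = DEF − BEF + BDF − BDE.
This gives a 10×5 integer matrix of rank 4; reducing to Smith normal form yields diagonal entries (1,1,1,1).

Computing H_k = (kernel of ∂_k) / (image of ∂_{k+1}):

  H_0: rank C_0 − rank ∂_1 = 5 − 4 = 1, and the invariant factors of ∂_1 are all 1, so H_0 = Z.
  H_1: rank ker ∂_1 − rank ∂_2 = (10 − 4) − 6 = 0, and the invariant factors of ∂_2 are all 1, so H_1 = 0.
  H_2: rank ker ∂_2 − rank ∂_3 = (10 − 6) − 4 = 0, and the invariant factors of ∂_3 are all 1, so H_2 = 0.
  H_3: rank ker ∂_3 − rank ∂_4 = (5 − 4) − 0 = 1, and there is no ∂_4, so H_3 = Z.

As a check, the Euler characteristic is 5 − 10 + 10 − 5 = 0, which agrees with 1 − 0 + 0 − 1 = 0.

H_0 = Z,  H_1 = 0,  H_2 = 0,  H_3 = Z.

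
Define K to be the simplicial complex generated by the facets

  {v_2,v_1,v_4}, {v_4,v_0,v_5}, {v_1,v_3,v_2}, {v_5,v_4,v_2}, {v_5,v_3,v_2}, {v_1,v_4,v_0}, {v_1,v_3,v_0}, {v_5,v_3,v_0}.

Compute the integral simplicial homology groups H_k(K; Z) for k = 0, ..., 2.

H_0 ≅ Z,  H_1 = 0,  H_2 ≅ Z.

Take the total order v_0 < v_1 < v_2 < v_3 < v_4 < v_5 on the vertex set. Then K (dimension 2) consists of the simplices:

  0-simplices (6): [v_0], [v_1], [v_2], [v_3], [v_4], [v_5]
  1-simplices (12): [v_0,v_1], [v_0,v_3], [v_0,v_4], [v_0,v_5], [v_1,v_2], [v_1,v_3], [v_1,v_4], [v_2,v_3], [v_2,v_4], [v_2,v_5], [v_3,v_5], [v_4,v_5]
  2-simplices (8): [v_0,v_1,v_3], [v_0,v_1,v_4], [v_0,v_3,v_5], [v_0,v_4,v_5], [v_1,v_2,v_3], [v_1,v_2,v_4], [v_2,v_3,v_5], [v_2,v_4,v_5]

giving chain groups C_0 ≅ Z^6, C_1 ≅ Z^12, C_2 ≅ Z^8.

Boundary ∂_1: C_1 → C_0 maps an edge to its endpoints' difference, ∂[p,q] = q − p. For instance
  ∂[v_3,v_5] = [v_5] − [v_3].
The resulting 6×12 matrix has rank 5, and its Smith normal form has invariant factors (1,1,1,1,1).

Boundary ∂_2: C_2 → C_1 maps a triangle to the signed sum of its edges. For instance
  ∂[v_1,v_2,v_4] = [v_2,v_4] − [v_1,v_4] + [v_1,v_2],
  ∂[v_2,v_4,v_5] = [v_4,v_5] − [v_2,v_5] + [v_2,v_4].
This gives a 12×8 integer matrix of rank 7; reducing to Smith normal form yields diagonal entries (1,1,1,1,1,1,1).

Reading off H_k = ker ∂_k / im ∂_{k+1}:

  H_0: rank C_0 − rank ∂_1 = 6 − 5 = 1, and the invariant factors of ∂_1 are all 1, so H_0 = Z.
  H_1: rank ker ∂_1 − rank ∂_2 = (12 − 5) − 7 = 0, and the invariant factors of ∂_2 are all 1, so H_1 = 0.
  H_2: rank ker ∂_2 − rank ∂_3 = (8 − 7) − 0 = 1, and there is no ∂_3, so H_2 = Z.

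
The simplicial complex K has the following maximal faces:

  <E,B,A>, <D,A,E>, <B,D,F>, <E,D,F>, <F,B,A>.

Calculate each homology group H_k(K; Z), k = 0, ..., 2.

H_0 ≅ Z,  H_1 ≅ Z,  H_2 = 0.

Order the vertices as A < B < D < E < F. Listing each simplex with vertices in this order, K has dimension 2 with simplices:

  0-simplices (5): A, B, D, E, F
  1-simplices (10): AB, AD, AE, AF, BD, BE, BF, DE, DF, EF
  2-simplices (5): ABE, ABF, ADE, BDF, DEF

giving chain groups C_0 ≅ Z^5, C_1 ≅ Z^10, C_2 ≅ Z^5.

Boundary ∂_1: C_1 → C_0 is given by ∂[p,q] = [q] − [p]. For instance
  ∂BE = E − B.
This gives a 5×10 integer matrix of rank 4; reducing to Smith normal form yields diagonal entries (1,1,1,1).

Boundary ∂_2: C_2 → C_1 maps a triangle to the signed sum of its edges. For instance
  ∂DEF = EF − DF + DE,
  ∂ADE = DE − AE + AD.
As a 10×5 matrix over Z this has rank 5, with invariant factors (1,1,1,1,1).

Reading off H_k = ker ∂_k / im ∂_{k+1}:

  H_0: rank C_0 − rank ∂_1 = 5 − 4 = 1, and the invariant factors of ∂_1 are all 1, so H_0 ≅ Z.
  H_1: rank ker ∂_1 − rank ∂_2 = (10 − 4) − 5 = 1, and the invariant factors of ∂_2 are all 1, so H_1 ≅ Z.
  H_2: rank ker ∂_2 − rank ∂_3 = (5 − 5) − 0 = 0, and there is no ∂_3, so H_2 ≅ 0.

As a check, the Euler characteristic is 5 − 10 + 5 = 0, which agrees with 1 − 1 + 0 = 0.
(K is a triangulation of the Möbius band.)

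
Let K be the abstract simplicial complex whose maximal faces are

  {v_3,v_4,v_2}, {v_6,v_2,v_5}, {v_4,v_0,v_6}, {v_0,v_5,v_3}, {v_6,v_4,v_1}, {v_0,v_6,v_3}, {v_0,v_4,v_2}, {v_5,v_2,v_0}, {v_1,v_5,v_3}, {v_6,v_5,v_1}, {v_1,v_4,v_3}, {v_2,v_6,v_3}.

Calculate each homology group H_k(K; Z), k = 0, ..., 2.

H_0 ≅ Z,  H_1 ≅ Z/2,  H_2 = 0.

Fix the vertex order v_0 < v_1 < v_2 < v_3 < v_4 < v_5 < v_6 and write every simplex with vertices in increasing order. Then dim K = 2 and the simplices of K are:

  0-simplices (7): [v_0], [v_1], [v_2], [v_3], [v_4], [v_5], [v_6]
  1-simplices (18): (18 of them)
  2-simplices (12): (12 of them)

giving chain groups C_0 ≅ Z^7, C_1 ≅ Z^18, C_2 ≅ Z^12.

Boundary ∂_1: C_1 → C_0 maps an edge to its endpoints' difference, ∂[p,q] = q − p. For instance
  ∂[v_3,v_5] = [v_5] − [v_3].
As a 7×18 matrix over Z this has rank 6, with invariant factors (1,1,1,1,1,1).

The boundary map ∂_2: C_2 → C_1 maps a triangle to the signed sum of its edges. For instance
  ∂[v_2,v_5,v_6] = [v_5,v_6] − [v_2,v_6] + [v_2,v_5],
  ∂[v_2,v_3,v_6] = [v_3,v_6] − [v_2,v_6] + [v_2,v_3].
The resulting 18×12 matrix has rank 12, and its Smith normal form has invariant factors (1,1,1,1,1,1,1,1,1,1,1,2).

Now H_k = ker ∂_k / im ∂_{k+1}, so:

  H_0: rank C_0 − rank ∂_1 = 7 − 6 = 1, and the invariant factors of ∂_1 are all 1, so H_0 = Z.
  H_1: rank ker ∂_1 − rank ∂_2 = (18 − 6) − 12 = 0, and ∂_2 has invariant factor 2 > 1, so H_1 = Z/2.
  H_2: rank ker ∂_2 − rank ∂_3 = (12 − 12) − 0 = 0, and there is no ∂_3, so H_2 = 0.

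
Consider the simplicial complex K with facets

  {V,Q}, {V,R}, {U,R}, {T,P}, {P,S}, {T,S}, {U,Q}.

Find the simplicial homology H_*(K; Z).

H_0 = Z^2,  H_1 = Z^2.

Fix the vertex order P < Q < R < S < T < U < V and write every simplex with vertices in increasing order. Then dim K = 1 and the simplices of K are:

  0-simplices (7): P, Q, R, S, T, U, V
  1-simplices (7): PS, PT, QU, QV, RU, RV, ST

so the chain groups are C_0 ≅ Z^7, C_1 ≅ Z^7.

∂_1: C_1 → C_0 maps an edge to its endpoints' difference, ∂[p,q] = q − p. For instance
  ∂RU = U − R.
The resulting 7×7 matrix has rank 5, and its Smith normal form has invariant factors (1,1,1,1,1).

Now H_k = ker ∂_k / im ∂_{k+1}, so:

  H_0: rank C_0 − rank ∂_1 = 7 − 5 = 2, and the invariant factors of ∂_1 are all 1, so H_0 = Z^2.
  H_1: rank ker ∂_1 − rank ∂_2 = (7 − 5) − 0 = 2, and there is no ∂_2, so H_1 = Z^2.

(K is a triangulation of the disjoint union of the circle S^1 and the circle S^1.)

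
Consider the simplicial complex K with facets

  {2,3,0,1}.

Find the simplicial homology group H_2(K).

Take the total order 0 < 1 < 2 < 3 on the vertex set. Then K (dimension 3) consists of the simplices:

  0-simplices (4): [0], [1], [2], [3]
  1-simplices (6): [0,1], [0,2], [0,3], [1,2], [1,3], [2,3]
  2-simplices (4): [0,1,2], [0,1,3], [0,2,3], [1,2,3]
  3-simplices (1): [0,1,2,3]

Hence C_0 ≅ Z^4, C_1 ≅ Z^6, C_2 ≅ Z^4, C_3 ≅ Z^1.

The boundary map ∂_1: C_1 → C_0 is given by ∂[p,q] = [q] − [p]. For instance
  ∂[1,3] = [3] − [1].
The resulting 4×6 matrix has rank 3, and its Smith normal form has invariant factors (1,1,1).

The boundary map ∂_2: C_2 → C_1 acts by ∂[p,q,r] = [q,r] − [p,r] + [p,q]. For instance
  ∂[0,1,2] = [1,2] − [0,2] + [0,1],
  ∂[1,2,3] = [2,3] − [1,3] + [1,2].
As a 6×4 matrix over Z this has rank 3, with invariant factors (1,1,1).

∂_3: C_3 → C_2 sends each 3-simplex σ to the alternating sum Σ_i (−1)^i (σ with its i-th vertex removed). For instance
  ∂[0,1,2,3] = [1,2,3] − [0,2,3] + [0,1,3] − [0,1,2].
The 4×1 boundary matrix has rank 1 and Smith normal form diag(1).

Computing H_k = (kernel of ∂_k) / (image of ∂_{k+1}):

  H_2: rank ker ∂_2 − rank ∂_3 = (4 − 3) − 1 = 0, and the invariant factors of ∂_3 are all 1, so H_2 = 0.

H_2 = 0.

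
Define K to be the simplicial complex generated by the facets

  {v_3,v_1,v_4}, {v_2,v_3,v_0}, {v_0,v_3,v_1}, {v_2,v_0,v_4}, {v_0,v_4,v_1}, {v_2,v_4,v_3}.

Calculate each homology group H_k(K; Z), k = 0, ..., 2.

Fix the vertex order v_0 < v_1 < v_2 < v_3 < v_4 and write every simplex with vertices in increasing order. Then dim K = 2 and the simplices of K are:

  0-simplices (5): [v_0], [v_1], [v_2], [v_3], [v_4]
  1-simplices (9): [v_0,v_1], [v_0,v_2], [v_0,v_3], [v_0,v_4], [v_1,v_3], [v_1,v_4], [v_2,v_3], [v_2,v_4], [v_3,v_4]
  2-simplices (6): [v_0,v_1,v_3], [v_0,v_1,v_4], [v_0,v_2,v_3], [v_0,v_2,v_4], [v_1,v_3,v_4], [v_2,v_3,v_4]

Hence C_0 ≅ Z^5, C_1 ≅ Z^9, C_2 ≅ Z^6.

∂_1: C_1 → C_0 maps an edge to its endpoints' difference, ∂[p,q] = q − p. For instance
  ∂[v_0,v_2] = [v_2] − [v_0].
The resulting 5×9 matrix has rank 4, and its Smith normal form has invariant factors (1,1,1,1).

The boundary map ∂_2: C_2 → C_1 acts by ∂[p,q,r] = [q,r] − [p,r] + [p,q]. For instance
  ∂[v_0,v_1,v_3] = [v_1,v_3] − [v_0,v_3] + [v_0,v_1],
  ∂[v_1,v_3,v_4] = [v_3,v_4] − [v_1,v_4] + [v_1,v_3].
The 9×6 boundary matrix has rank 5 and Smith normal form diag(1,1,1,1,1).

Reading off H_k = ker ∂_k / im ∂_{k+1}:

  H_0: rank C_0 − rank ∂_1 = 5 − 4 = 1, and the invariant factors of ∂_1 are all 1, so H_0 ≅ Z.
  H_1: rank ker ∂_1 − rank ∂_2 = (9 − 4) − 5 = 0, and the invariant factors of ∂_2 are all 1, so H_1 ≅ 0.
  H_2: rank ker ∂_2 − rank ∂_3 = (6 − 5) − 0 = 1, and there is no ∂_3, so H_2 ≅ Z.

As a check, the Euler characteristic is 5 − 9 + 6 = 2, which agrees with 1 − 0 + 1 = 2.

H_0 = Z,  H_1 = 0,  H_2 = Z.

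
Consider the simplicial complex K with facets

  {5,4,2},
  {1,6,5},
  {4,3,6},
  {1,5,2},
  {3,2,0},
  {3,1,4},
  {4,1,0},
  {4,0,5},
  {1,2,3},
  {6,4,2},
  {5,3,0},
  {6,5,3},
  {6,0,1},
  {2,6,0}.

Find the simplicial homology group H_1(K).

K has 7 vertices, 21 edges, 14 triangles.
rank ∂_1 = 6, rank ∂_2 = 13 ⇒ b_1 = 21 − 6 − 13 = 2; all invariant factors of ∂_2 are 1 so no torsion. So H_1 = Z^2.

H_1 = Z^2.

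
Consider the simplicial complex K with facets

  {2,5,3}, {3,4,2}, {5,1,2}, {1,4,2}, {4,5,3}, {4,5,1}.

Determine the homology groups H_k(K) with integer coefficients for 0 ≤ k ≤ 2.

H_0 = Z,  H_1 = 0,  H_2 = Z.

Order the vertices as 1 < 2 < 3 < 4 < 5. Listing each simplex with vertices in this order, K has dimension 2 with simplices:

  0-simplices (5): [1], [2], [3], [4], [5]
  1-simplices (9): [1,2], [1,4], [1,5], [2,3], [2,4], [2,5], [3,4], [3,5], [4,5]
  2-simplices (6): [1,2,4], [1,2,5], [1,4,5], [2,3,4], [2,3,5], [3,4,5]

Hence C_0 ≅ Z^5, C_1 ≅ Z^9, C_2 ≅ Z^6.

The boundary map ∂_1: C_1 → C_0 sends each edge [p,q] (with p < q) to q − p. For instance
  ∂[1,5] = [5] − [1].
The 5×9 boundary matrix has rank 4 and Smith normal form diag(1,1,1,1).

The boundary map ∂_2: C_2 → C_1 maps a triangle to the signed sum of its edges. For instance
  ∂[3,4,5] = [4,5] − [3,5] + [3,4],
  ∂[1,4,5] = [4,5] − [1,5] + [1,4].
As a 9×6 matrix over Z this has rank 5, with invariant factors (1,1,1,1,1).

Reading off H_k = ker ∂_k / im ∂_{k+1}:

  H_0: rank C_0 − rank ∂_1 = 5 − 4 = 1, and the invariant factors of ∂_1 are all 1, so H_0 = Z.
  H_1: rank ker ∂_1 − rank ∂_2 = (9 − 4) − 5 = 0, and the invariant factors of ∂_2 are all 1, so H_1 = 0.
  H_2: rank ker ∂_2 − rank ∂_3 = (6 − 5) − 0 = 1, and there is no ∂_3, so H_2 = Z.

As a check, the Euler characteristic is 5 − 9 + 6 = 2, which agrees with 1 − 0 + 1 = 2.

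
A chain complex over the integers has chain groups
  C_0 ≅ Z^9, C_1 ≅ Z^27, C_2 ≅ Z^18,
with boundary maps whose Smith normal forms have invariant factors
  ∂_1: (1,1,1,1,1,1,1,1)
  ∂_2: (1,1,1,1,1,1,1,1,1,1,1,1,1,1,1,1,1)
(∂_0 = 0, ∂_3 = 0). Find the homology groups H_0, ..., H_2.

H_0 = Z,  H_1 = Z^2,  H_2 = Z.

H_0: b_0 = 9 − 0 − 8 = 1; torsion from ∂_1 factors > 1: none. So H_0 = Z.
H_1: b_1 = 27 − 8 − 17 = 2; torsion from ∂_2 factors > 1: none. So H_1 = Z^2.
H_2: b_2 = 18 − 17 − 0 = 1; torsion from ∂_3 factors > 1: none. So H_2 = Z.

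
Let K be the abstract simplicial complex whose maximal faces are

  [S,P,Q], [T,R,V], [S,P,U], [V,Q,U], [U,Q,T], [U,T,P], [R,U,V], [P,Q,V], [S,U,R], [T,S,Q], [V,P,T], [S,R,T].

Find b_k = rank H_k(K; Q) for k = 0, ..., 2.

We work with the vertex ordering P < Q < R < S < T < U < V. The simplices of K, each written with vertices in increasing order, are:

  0-simplices (7): P, Q, R, S, T, U, V
  1-simplices (18): PQ, PS, PT, PU, PV, QS, QT, QU, QV, RS, RT, RU, RV, ST, SU, TU, TV, UV
  2-simplices (12): PQS, PQV, PSU, PTU, PTV, QST, QTU, QUV, RST, RSU, RTV, RUV

giving chain groups C_0 ≅ Z^7, C_1 ≅ Z^18, C_2 ≅ Z^12.

Boundary ∂_1: C_1 → C_0 maps an edge to its endpoints' difference, ∂[p,q] = q − p.
The resulting 7×18 matrix has rank 6, and its Smith normal form has invariant factors (1,1,1,1,1,1).

∂_2: C_2 → C_1 sends each 2-simplex [p,q,r] to [q,r] − [p,r] + [p,q]. For instance
  ∂PQV = QV − PV + PQ,
  ∂PQS = QS − PS + PQ.
As a 18×12 matrix over Z this has rank 12, with invariant factors (1,1,1,1,1,1,1,1,1,1,1,2).

From H_k ≅ ker(∂_k) / im(∂_{k+1}) we obtain:

  H_0: rank C_0 − rank ∂_1 = 7 − 6 = 1, and the invariant factors of ∂_1 are all 1, so H_0 = Z.
  H_1: rank ker ∂_1 − rank ∂_2 = (18 − 6) − 12 = 0, and ∂_2 has invariant factor 2 > 1, so H_1 = Z/2.
  H_2: rank ker ∂_2 − rank ∂_3 = (12 − 12) − 0 = 0, and there is no ∂_3, so H_2 = 0.

As a check, the Euler characteristic is 7 − 18 + 12 = 1, which agrees with 1 − 0 + 0 = 1.
(K is a triangulation of the real projective plane RP^2.)

Hence the Betti numbers are b_0 = 1, b_1 = 0, b_2 = 0.

b_0 = 1, b_1 = 0, b_2 = 0.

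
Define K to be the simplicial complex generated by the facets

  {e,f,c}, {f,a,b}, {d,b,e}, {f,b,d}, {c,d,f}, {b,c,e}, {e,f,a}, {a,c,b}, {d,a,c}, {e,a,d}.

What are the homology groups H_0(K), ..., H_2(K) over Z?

Take the total order a < b < c < d < e < f on the vertex set. Then K (dimension 2) consists of the simplices:

  0-simplices (6): a, b, c, d, e, f
  1-simplices (15): ab, ac, ad, ae, af, bc, bd, be, bf, cd, ce, cf, de, df, ef
  2-simplices (10): abc, abf, acd, ade, aef, bce, bde, bdf, cdf, cef

giving chain groups C_0 ≅ Z^6, C_1 ≅ Z^15, C_2 ≅ Z^10.

∂_1: C_1 → C_0 sends each edge [p,q] (with p < q) to q − p.
The resulting 6×15 matrix has rank 5, and its Smith normal form has invariant factors (1,1,1,1,1).

Boundary ∂_2: C_2 → C_1 sends each 2-simplex [p,q,r] to [q,r] − [p,r] + [p,q]. For instance
  ∂abc = bc − ac + ab,
  ∂cdf = df − cf + cd.
The resulting 15×10 matrix has rank 10, and its Smith normal form has invariant factors (1,1,1,1,1,1,1,1,1,2).

Reading off H_k = ker ∂_k / im ∂_{k+1}:

  H_0: rank C_0 − rank ∂_1 = 6 − 5 = 1, and the invariant factors of ∂_1 are all 1, so H_0 = Z.
  H_1: rank ker ∂_1 − rank ∂_2 = (15 − 5) − 10 = 0, and ∂_2 has invariant factor 2 > 1, so H_1 = Z/2.
  H_2: rank ker ∂_2 − rank ∂_3 = (10 − 10) − 0 = 0, and there is no ∂_3, so H_2 = 0.

As a check, the Euler characteristic is 6 − 15 + 10 = 1, which agrees with 1 − 0 + 0 = 1.

H_0 = Z,  H_1 = Z/2,  H_2 = 0.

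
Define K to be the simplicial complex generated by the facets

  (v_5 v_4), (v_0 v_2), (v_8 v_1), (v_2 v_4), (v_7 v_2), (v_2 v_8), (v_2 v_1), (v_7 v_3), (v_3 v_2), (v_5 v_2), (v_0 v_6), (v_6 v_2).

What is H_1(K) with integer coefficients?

H_1 = Z^4.

Fix the vertex order v_0 < v_1 < v_2 < v_3 < v_4 < v_5 < v_6 < v_7 < v_8 and write every simplex with vertices in increasing order. Then dim K = 1 and the simplices of K are:

  0-simplices (9): [v_0], [v_1], [v_2], [v_3], [v_4], [v_5], [v_6], [v_7], [v_8]
  1-simplices (12): [v_0,v_2], [v_0,v_6], [v_1,v_2], [v_1,v_8], [v_2,v_3], [v_2,v_4], [v_2,v_5], [v_2,v_6], [v_2,v_7], [v_2,v_8], [v_3,v_7], [v_4,v_5]

Hence C_0 ≅ Z^9, C_1 ≅ Z^12.

The boundary map ∂_1: C_1 → C_0 sends each edge [p,q] (with p < q) to q − p. For instance
  ∂[v_2,v_5] = [v_5] − [v_2].
As a 9×12 matrix over Z this has rank 8, with invariant factors (1,1,1,1,1,1,1,1).

From H_k ≅ ker(∂_k) / im(∂_{k+1}) we obtain:

  H_1: rank ker ∂_1 − rank ∂_2 = (12 − 8) − 0 = 4, and there is no ∂_2, so H_1 ≅ Z^4.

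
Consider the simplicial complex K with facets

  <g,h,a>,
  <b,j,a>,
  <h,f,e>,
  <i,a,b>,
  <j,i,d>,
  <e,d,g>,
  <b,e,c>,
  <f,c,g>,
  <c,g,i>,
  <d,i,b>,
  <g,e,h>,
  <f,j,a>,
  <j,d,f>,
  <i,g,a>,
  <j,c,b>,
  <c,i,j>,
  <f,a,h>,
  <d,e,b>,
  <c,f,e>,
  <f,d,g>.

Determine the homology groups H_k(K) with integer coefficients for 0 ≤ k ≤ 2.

Order the vertices as a < b < c < d < e < f < g < h < i < j. Listing each simplex with vertices in this order, K has dimension 2 with simplices:

  0-simplices (10): a, b, c, d, e, f, g, h, i, j
  1-simplices (30): ab, af, ag, ah, ai, aj, bc, bd, be, bi, bj, ce, cf, cg, ci, cj, de, df, dg, di, dj, ef, eg, eh, fg, fh, fj, gh, gi, ij
  2-simplices (20): abi, abj, afh, afj, agh, agi, bce, bcj, bde, bdi, cef, cfg, cgi, cij, deg, dfg, dfj, dij, efh, egh

so the chain groups are C_0 ≅ Z^10, C_1 ≅ Z^30, C_2 ≅ Z^20.

The boundary map ∂_1: C_1 → C_0 sends each edge [p,q] (with p < q) to q − p.
The 10×30 boundary matrix has rank 9 and Smith normal form diag(1,1,1,1,1,1,1,1,1).

∂_2: C_2 → C_1 acts by ∂[p,q,r] = [q,r] − [p,r] + [p,q]. For instance
  ∂afj = fj − aj + af,
  ∂dfg = fg − dg + df.
As a 30×20 matrix over Z this has rank 20, with invariant factors (1,1,1,1,1,1,1,1,1,1,1,1,1,1,1,1,1,1,1,2).

Now H_k = ker ∂_k / im ∂_{k+1}, so:

  H_0: rank C_0 − rank ∂_1 = 10 − 9 = 1, and the invariant factors of ∂_1 are all 1, so H_0 = Z.
  H_1: rank ker ∂_1 − rank ∂_2 = (30 − 9) − 20 = 1, and ∂_2 has invariant factor 2 > 1, so H_1 = Z ⊕ Z/2Z.
  H_2: rank ker ∂_2 − rank ∂_3 = (20 − 20) − 0 = 0, and there is no ∂_3, so H_2 = 0.

H_0 ≅ Z,  H_1 ≅ Z ⊕ Z/2Z,  H_2 = 0.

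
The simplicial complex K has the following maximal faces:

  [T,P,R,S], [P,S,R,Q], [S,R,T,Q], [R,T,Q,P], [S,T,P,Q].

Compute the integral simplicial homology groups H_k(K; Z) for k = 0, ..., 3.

We work with the vertex ordering P < Q < R < S < T. The simplices of K, each written with vertices in increasing order, are:

  0-simplices (5): P, Q, R, S, T
  1-simplices (10): PQ, PR, PS, PT, QR, QS, QT, RS, RT, ST
  2-simplices (10): PQR, PQS, PQT, PRS, PRT, PST, QRS, QRT, QST, RST
  3-simplices (5): PQRS, PQRT, PQST, PRST, QRST

Hence C_0 ≅ Z^5, C_1 ≅ Z^10, C_2 ≅ Z^10, C_3 ≅ Z^5.

∂_1: C_1 → C_0 maps an edge to its endpoints' difference, ∂[p,q] = q − p.
The 5×10 boundary matrix has rank 4 and Smith normal form diag(1,1,1,1).

∂_2: C_2 → C_1 maps a triangle to the signed sum of its edges. For instance
  ∂QST = ST − QT + QS,
  ∂RST = ST − RT + RS.
This gives a 10×10 integer matrix of rank 6; reducing to Smith normal form yields diagonal entries (1,1,1,1,1,1).

Boundary ∂_3: C_3 → C_2 sends each 3-simplex σ to the alternating sum Σ_i (−1)^i (σ with its i-th vertex removed). For instance
  ∂PQRS = QRS − PRS + PQS − PQR,
  ∂QRST = RST − QST + QRT − QRS.
As a 10×5 matrix over Z this has rank 4, with invariant factors (1,1,1,1).

Computing H_k = (kernel of ∂_k) / (image of ∂_{k+1}):

  H_0: rank C_0 − rank ∂_1 = 5 − 4 = 1, and the invariant factors of ∂_1 are all 1, so H_0 = Z.
  H_1: rank ker ∂_1 − rank ∂_2 = (10 − 4) − 6 = 0, and the invariant factors of ∂_2 are all 1, so H_1 = 0.
  H_2: rank ker ∂_2 − rank ∂_3 = (10 − 6) − 4 = 0, and the invariant factors of ∂_3 are all 1, so H_2 = 0.
  H_3: rank ker ∂_3 − rank ∂_4 = (5 − 4) − 0 = 1, and there is no ∂_4, so H_3 = Z.

H_0 = Z,  H_1 = 0,  H_2 = 0,  H_3 = Z.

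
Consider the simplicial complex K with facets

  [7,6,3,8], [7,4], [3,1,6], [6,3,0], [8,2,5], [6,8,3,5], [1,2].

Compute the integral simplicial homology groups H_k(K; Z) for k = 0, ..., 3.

K has 9 vertices, 17 edges, 10 triangles, 2 3-simplices.
rank ∂_0 = 0, rank ∂_1 = 8 ⇒ b_0 = 9 − 0 − 8 = 1; all invariant factors of ∂_1 are 1 so no torsion. So H_0 ≅ Z.
rank ∂_1 = 8, rank ∂_2 = 8 ⇒ b_1 = 17 − 8 − 8 = 1; all invariant factors of ∂_2 are 1 so no torsion. So H_1 ≅ Z.
rank ∂_2 = 8, rank ∂_3 = 2 ⇒ b_2 = 10 − 8 − 2 = 0; all invariant factors of ∂_3 are 1 so no torsion. So H_2 ≅ 0.
rank ∂_3 = 2, rank ∂_4 = 0 ⇒ b_3 = 2 − 2 − 0 = 0. So H_3 ≅ 0.

H_0 ≅ Z,  H_1 ≅ Z,  H_2 = 0,  H_3 = 0.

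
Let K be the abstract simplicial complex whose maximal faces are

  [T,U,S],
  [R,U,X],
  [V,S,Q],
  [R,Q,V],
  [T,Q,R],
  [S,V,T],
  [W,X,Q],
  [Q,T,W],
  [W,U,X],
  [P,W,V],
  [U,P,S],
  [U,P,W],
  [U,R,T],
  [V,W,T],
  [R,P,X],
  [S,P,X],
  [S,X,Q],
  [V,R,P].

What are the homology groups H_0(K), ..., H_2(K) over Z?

H_0 ≅ Z,  H_1 ≅ Z ⊕ Z_2,  H_2 = 0.

Order the vertices as P < Q < R < S < T < U < V < W < X. Listing each simplex with vertices in this order, K has dimension 2 with simplices:

  0-simplices (9): P, Q, R, S, T, U, V, W, X
  1-simplices (27): PR, PS, PU, PV, PW, PX, QR, QS, QT, QV, QW, QX, RT, RU, RV, RX, ST, SU, SV, SX, TU, TV, TW, UW, UX, VW, WX
  2-simplices (18): PRV, PRX, PSU, PSX, PUW, PVW, QRT, QRV, QSV, QSX, QTW, QWX, RTU, RUX, STU, STV, TVW, UWX

giving chain groups C_0 ≅ Z^9, C_1 ≅ Z^27, C_2 ≅ Z^18.

∂_1: C_1 → C_0 maps an edge to its endpoints' difference, ∂[p,q] = q − p.
The 9×27 boundary matrix has rank 8 and Smith normal form diag(1,1,1,1,1,1,1,1).

∂_2: C_2 → C_1 maps a triangle to the signed sum of its edges. For instance
  ∂RTU = TU − RU + RT,
  ∂PRV = RV − PV + PR.
The 27×18 boundary matrix has rank 18 and Smith normal form diag(1,1,1,1,1,1,1,1,1,1,1,1,1,1,1,1,1,2).

Computing H_k = (kernel of ∂_k) / (image of ∂_{k+1}):

  H_0: rank C_0 − rank ∂_1 = 9 − 8 = 1, and the invariant factors of ∂_1 are all 1, so H_0 = Z.
  H_1: rank ker ∂_1 − rank ∂_2 = (27 − 8) − 18 = 1, and ∂_2 has invariant factor 2 > 1, so H_1 = Z ⊕ Z_2.
  H_2: rank ker ∂_2 − rank ∂_3 = (18 − 18) − 0 = 0, and there is no ∂_3, so H_2 = 0.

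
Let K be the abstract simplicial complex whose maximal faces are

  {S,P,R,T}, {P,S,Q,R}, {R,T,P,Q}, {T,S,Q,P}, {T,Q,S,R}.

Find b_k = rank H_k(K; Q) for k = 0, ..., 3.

b_0 = 1, b_1 = 0, b_2 = 0, b_3 = 1.

Fix the vertex order P < Q < R < S < T and write every simplex with vertices in increasing order. Then dim K = 3 and the simplices of K are:

  0-simplices (5): P, Q, R, S, T
  1-simplices (10): PQ, PR, PS, PT, QR, QS, QT, RS, RT, ST
  2-simplices (10): PQR, PQS, PQT, PRS, PRT, PST, QRS, QRT, QST, RST
  3-simplices (5): PQRS, PQRT, PQST, PRST, QRST

Hence C_0 ≅ Z^5, C_1 ≅ Z^10, C_2 ≅ Z^10, C_3 ≅ Z^5.

The boundary map ∂_1: C_1 → C_0 maps an edge to its endpoints' difference, ∂[p,q] = q − p. For instance
  ∂RS = S − R.
As a 5×10 matrix over Z this has rank 4, with invariant factors (1,1,1,1).

Boundary ∂_2: C_2 → C_1 sends each 2-simplex [p,q,r] to [q,r] − [p,r] + [p,q]. For instance
  ∂PRS = RS − PS + PR,
  ∂RST = ST − RT + RS.
The 10×10 boundary matrix has rank 6 and Smith normal form diag(1,1,1,1,1,1).

Boundary ∂_3: C_3 → C_2 sends each 3-simplex σ to the alternating sum Σ_i (−1)^i (σ with its i-th vertex removed). For instance
  ∂QRST = RST − QST + QRT − QRS,
  ∂PQRT = QRT − PRT + PQT − PQR.
The resulting 10×5 matrix has rank 4, and its Smith normal form has invariant factors (1,1,1,1).

From H_k ≅ ker(∂_k) / im(∂_{k+1}) we obtain:

  H_0: rank C_0 − rank ∂_1 = 5 − 4 = 1, and the invariant factors of ∂_1 are all 1, so H_0 ≅ Z.
  H_1: rank ker ∂_1 − rank ∂_2 = (10 − 4) − 6 = 0, and the invariant factors of ∂_2 are all 1, so H_1 ≅ 0.
  H_2: rank ker ∂_2 − rank ∂_3 = (10 − 6) − 4 = 0, and the invariant factors of ∂_3 are all 1, so H_2 ≅ 0.
  H_3: rank ker ∂_3 − rank ∂_4 = (5 − 4) − 0 = 1, and there is no ∂_4, so H_3 ≅ Z.

(K is a triangulation of the 3-sphere S^3.)

Hence the Betti numbers are b_0 = 1, b_1 = 0, b_2 = 0, b_3 = 1.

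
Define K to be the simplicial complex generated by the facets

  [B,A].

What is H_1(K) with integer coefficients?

H_1 = 0.

Order the vertices as A < B. Listing each simplex with vertices in this order, K has dimension 1 with simplices:

  0-simplices (2): A, B
  1-simplices (1): AB

giving chain groups C_0 ≅ Z^2, C_1 ≅ Z^1.

Boundary ∂_1: C_1 → C_0 maps an edge to its endpoints' difference, ∂[p,q] = q − p. For instance
  ∂AB = B − A.
The 2×1 boundary matrix has rank 1 and Smith normal form diag(1).

From H_k ≅ ker(∂_k) / im(∂_{k+1}) we obtain:

  H_1: rank ker ∂_1 − rank ∂_2 = (1 − 1) − 0 = 0, and there is no ∂_2, so H_1 ≅ 0.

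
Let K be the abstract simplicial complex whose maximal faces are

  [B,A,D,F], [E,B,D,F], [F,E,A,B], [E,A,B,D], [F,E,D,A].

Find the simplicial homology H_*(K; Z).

H_0 ≅ Z,  H_1 = 0,  H_2 = 0,  H_3 ≅ Z.

Take the total order A < B < D < E < F on the vertex set. Then K (dimension 3) consists of the simplices:

  0-simplices (5): A, B, D, E, F
  1-simplices (10): AB, AD, AE, AF, BD, BE, BF, DE, DF, EF
  2-simplices (10): ABD, ABE, ABF, ADE, ADF, AEF, BDE, BDF, BEF, DEF
  3-simplices (5): ABDE, ABDF, ABEF, ADEF, BDEF

so the chain groups are C_0 ≅ Z^5, C_1 ≅ Z^10, C_2 ≅ Z^10, C_3 ≅ Z^5.

∂_1: C_1 → C_0 is given by ∂[p,q] = [q] − [p].
As a 5×10 matrix over Z this has rank 4, with invariant factors (1,1,1,1).

∂_2: C_2 → C_1 acts by ∂[p,q,r] = [q,r] − [p,r] + [p,q]. For instance
  ∂BDE = DE − BE + BD,
  ∂ABE = BE − AE + AB.
As a 10×10 matrix over Z this has rank 6, with invariant factors (1,1,1,1,1,1).

∂_3: C_3 → C_2 sends each 3-simplex σ to the alternating sum Σ_i (−1)^i (σ with its i-th vertex removed). For instance
  ∂ABDF = BDF − ADF + ABF − ABD,
  ∂ADEF = DEF − AEF + ADF − ADE.
The resulting 10×5 matrix has rank 4, and its Smith normal form has invariant factors (1,1,1,1).

From H_k ≅ ker(∂_k) / im(∂_{k+1}) we obtain:

  H_0: rank C_0 − rank ∂_1 = 5 − 4 = 1, and the invariant factors of ∂_1 are all 1, so H_0 ≅ Z.
  H_1: rank ker ∂_1 − rank ∂_2 = (10 − 4) − 6 = 0, and the invariant factors of ∂_2 are all 1, so H_1 ≅ 0.
  H_2: rank ker ∂_2 − rank ∂_3 = (10 − 6) − 4 = 0, and the invariant factors of ∂_3 are all 1, so H_2 ≅ 0.
  H_3: rank ker ∂_3 − rank ∂_4 = (5 − 4) − 0 = 1, and there is no ∂_4, so H_3 ≅ Z.

As a check, the Euler characteristic is 5 − 10 + 10 − 5 = 0, which agrees with 1 − 0 + 0 − 1 = 0.
(K is a triangulation of the 3-sphere S^3.)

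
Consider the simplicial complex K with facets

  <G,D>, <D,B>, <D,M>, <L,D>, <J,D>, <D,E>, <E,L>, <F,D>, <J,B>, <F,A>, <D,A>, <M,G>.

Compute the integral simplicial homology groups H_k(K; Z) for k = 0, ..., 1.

H_0 ≅ Z,  H_1 ≅ Z^4.

Fix the vertex order A < B < D < E < F < G < J < L < M and write every simplex with vertices in increasing order. Then dim K = 1 and the simplices of K are:

  0-simplices (9): A, B, D, E, F, G, J, L, M
  1-simplices (12): AD, AF, BD, BJ, DE, DF, DG, DJ, DL, DM, EL, GM

Hence C_0 ≅ Z^9, C_1 ≅ Z^12.

∂_1: C_1 → C_0 is given by ∂[p,q] = [q] − [p]. For instance
  ∂DG = G − D.
The resulting 9×12 matrix has rank 8, and its Smith normal form has invariant factors (1,1,1,1,1,1,1,1).

From H_k ≅ ker(∂_k) / im(∂_{k+1}) we obtain:

  H_0: rank C_0 − rank ∂_1 = 9 − 8 = 1, and the invariant factors of ∂_1 are all 1, so H_0 ≅ Z.
  H_1: rank ker ∂_1 − rank ∂_2 = (12 − 8) − 0 = 4, and there is no ∂_2, so H_1 ≅ Z^4.

(K is a triangulation of a wedge of 4 circles.)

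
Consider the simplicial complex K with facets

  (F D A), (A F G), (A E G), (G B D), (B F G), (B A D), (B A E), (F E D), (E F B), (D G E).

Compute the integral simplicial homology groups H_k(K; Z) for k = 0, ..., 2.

H_0 ≅ Z,  H_1 ≅ Z/2Z,  H_2 = 0.

Fix the vertex order A < B < D < E < F < G and write every simplex with vertices in increasing order. Then dim K = 2 and the simplices of K are:

  0-simplices (6): A, B, D, E, F, G
  1-simplices (15): AB, AD, AE, AF, AG, BD, BE, BF, BG, DE, DF, DG, EF, EG, FG
  2-simplices (10): ABD, ABE, ADF, AEG, AFG, BDG, BEF, BFG, DEF, DEG

Hence C_0 ≅ Z^6, C_1 ≅ Z^15, C_2 ≅ Z^10.

∂_1: C_1 → C_0 maps an edge to its endpoints' difference, ∂[p,q] = q − p.
The resulting 6×15 matrix has rank 5, and its Smith normal form has invariant factors (1,1,1,1,1).

Boundary ∂_2: C_2 → C_1 sends each 2-simplex [p,q,r] to [q,r] − [p,r] + [p,q]. For instance
  ∂BFG = FG − BG + BF,
  ∂ADF = DF − AF + AD.
The resulting 15×10 matrix has rank 10, and its Smith normal form has invariant factors (1,1,1,1,1,1,1,1,1,2).

Computing H_k = (kernel of ∂_k) / (image of ∂_{k+1}):

  H_0: rank C_0 − rank ∂_1 = 6 − 5 = 1, and the invariant factors of ∂_1 are all 1, so H_0 ≅ Z.
  H_1: rank ker ∂_1 − rank ∂_2 = (15 − 5) − 10 = 0, and ∂_2 has invariant factor 2 > 1, so H_1 ≅ Z/2Z.
  H_2: rank ker ∂_2 − rank ∂_3 = (10 − 10) − 0 = 0, and there is no ∂_3, so H_2 ≅ 0.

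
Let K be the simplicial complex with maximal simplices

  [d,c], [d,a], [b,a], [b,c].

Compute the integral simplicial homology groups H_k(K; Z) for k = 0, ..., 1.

Fix the vertex order a < b < c < d and write every simplex with vertices in increasing order. Then dim K = 1 and the simplices of K are:

  0-simplices (4): a, b, c, d
  1-simplices (4): ab, ad, bc, cd

giving chain groups C_0 ≅ Z^4, C_1 ≅ Z^4.

The boundary map ∂_1: C_1 → C_0 maps an edge to its endpoints' difference, ∂[p,q] = q − p. For instance
  ∂ad = d − a.
The resulting 4×4 matrix has rank 3, and its Smith normal form has invariant factors (1,1,1).

From H_k ≅ ker(∂_k) / im(∂_{k+1}) we obtain:

  H_0: rank C_0 − rank ∂_1 = 4 − 3 = 1, and the invariant factors of ∂_1 are all 1, so H_0 ≅ Z.
  H_1: rank ker ∂_1 − rank ∂_2 = (4 − 3) − 0 = 1, and there is no ∂_2, so H_1 ≅ Z.

(K is a triangulation of the circle S^1.)

H_0 = Z,  H_1 = Z.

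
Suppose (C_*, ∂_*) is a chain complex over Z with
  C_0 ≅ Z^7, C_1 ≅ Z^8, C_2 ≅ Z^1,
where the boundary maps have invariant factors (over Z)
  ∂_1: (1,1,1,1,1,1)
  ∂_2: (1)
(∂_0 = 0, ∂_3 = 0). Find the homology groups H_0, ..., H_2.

H_0 ≅ Z,  H_1 ≅ Z,  H_2 = 0.

H_0: b_0 = 7 − 0 − 6 = 1; torsion from ∂_1 factors > 1: none. So H_0 ≅ Z.
H_1: b_1 = 8 − 6 − 1 = 1; torsion from ∂_2 factors > 1: none. So H_1 ≅ Z.
H_2: b_2 = 1 − 1 − 0 = 0; torsion from ∂_3 factors > 1: none. So H_2 ≅ 0.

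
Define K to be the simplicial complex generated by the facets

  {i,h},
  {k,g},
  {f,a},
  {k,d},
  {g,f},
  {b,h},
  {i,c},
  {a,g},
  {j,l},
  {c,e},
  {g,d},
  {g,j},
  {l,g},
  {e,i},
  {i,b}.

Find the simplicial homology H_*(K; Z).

H_0 ≅ Z^2,  H_1 ≅ Z^5.

Order the vertices as a < b < c < d < e < f < g < h < i < j < k < l. Listing each simplex with vertices in this order, K has dimension 1 with simplices:

  0-simplices (12): a, b, c, d, e, f, g, h, i, j, k, l
  1-simplices (15): af, ag, bh, bi, ce, ci, dg, dk, ei, fg, gj, gk, gl, hi, jl

Hence C_0 ≅ Z^12, C_1 ≅ Z^15.

∂_1: C_1 → C_0 sends each edge [p,q] (with p < q) to q − p. For instance
  ∂hi = i − h.
The resulting 12×15 matrix has rank 10, and its Smith normal form has invariant factors (1,1,1,1,1,1,1,1,1,1).

Now H_k = ker ∂_k / im ∂_{k+1}, so:

  H_0: rank C_0 − rank ∂_1 = 12 − 10 = 2, and the invariant factors of ∂_1 are all 1, so H_0 = Z^2.
  H_1: rank ker ∂_1 − rank ∂_2 = (15 − 10) − 0 = 5, and there is no ∂_2, so H_1 = Z^5.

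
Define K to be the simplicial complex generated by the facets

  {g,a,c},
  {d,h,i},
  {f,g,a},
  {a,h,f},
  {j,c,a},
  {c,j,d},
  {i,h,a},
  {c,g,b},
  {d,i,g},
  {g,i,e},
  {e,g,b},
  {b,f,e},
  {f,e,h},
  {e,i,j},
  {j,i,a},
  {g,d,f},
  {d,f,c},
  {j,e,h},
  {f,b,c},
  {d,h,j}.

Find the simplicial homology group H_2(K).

Fix the vertex order a < b < c < d < e < f < g < h < i < j and write every simplex with vertices in increasing order. Then dim K = 2 and the simplices of K are:

  0-simplices (10): a, b, c, d, e, f, g, h, i, j
  1-simplices (30): ac, af, ag, ah, ai, aj, bc, be, bf, bg, cd, cf, cg, cj, df, dg, dh, di, dj, ef, eg, eh, ei, ej, fg, fh, gi, hi, hj, ij
  2-simplices (20): acg, acj, afg, afh, ahi, aij, bcf, bcg, bef, beg, cdf, cdj, dfg, dgi, dhi, dhj, efh, egi, ehj, eij

so the chain groups are C_0 ≅ Z^10, C_1 ≅ Z^30, C_2 ≅ Z^20.

The boundary map ∂_1: C_1 → C_0 maps an edge to its endpoints' difference, ∂[p,q] = q − p. For instance
  ∂aj = j − a.
As a 10×30 matrix over Z this has rank 9, with invariant factors (1,1,1,1,1,1,1,1,1).

The boundary map ∂_2: C_2 → C_1 acts by ∂[p,q,r] = [q,r] − [p,r] + [p,q]. For instance
  ∂dhj = hj − dj + dh,
  ∂cdj = dj − cj + cd.
The 30×20 boundary matrix has rank 20 and Smith normal form diag(1,1,1,1,1,1,1,1,1,1,1,1,1,1,1,1,1,1,1,2).

From H_k ≅ ker(∂_k) / im(∂_{k+1}) we obtain:

  H_2: rank ker ∂_2 − rank ∂_3 = (20 − 20) − 0 = 0, and there is no ∂_3, so H_2 = 0.

H_2 = 0.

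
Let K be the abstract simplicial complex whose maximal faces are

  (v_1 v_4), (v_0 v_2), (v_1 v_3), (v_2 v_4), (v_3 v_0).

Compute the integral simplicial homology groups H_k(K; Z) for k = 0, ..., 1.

H_0 = Z,  H_1 = Z.

We work with the vertex ordering v_0 < v_1 < v_2 < v_3 < v_4. The simplices of K, each written with vertices in increasing order, are:

  0-simplices (5): [v_0], [v_1], [v_2], [v_3], [v_4]
  1-simplices (5): [v_0,v_2], [v_0,v_3], [v_1,v_3], [v_1,v_4], [v_2,v_4]

Hence C_0 ≅ Z^5, C_1 ≅ Z^5.

∂_1: C_1 → C_0 maps an edge to its endpoints' difference, ∂[p,q] = q − p. For instance
  ∂[v_1,v_4] = [v_4] − [v_1].
This gives a 5×5 integer matrix of rank 4; reducing to Smith normal form yields diagonal entries (1,1,1,1).

From H_k ≅ ker(∂_k) / im(∂_{k+1}) we obtain:

  H_0: rank C_0 − rank ∂_1 = 5 − 4 = 1, and the invariant factors of ∂_1 are all 1, so H_0 = Z.
  H_1: rank ker ∂_1 − rank ∂_2 = (5 − 4) − 0 = 1, and there is no ∂_2, so H_1 = Z.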